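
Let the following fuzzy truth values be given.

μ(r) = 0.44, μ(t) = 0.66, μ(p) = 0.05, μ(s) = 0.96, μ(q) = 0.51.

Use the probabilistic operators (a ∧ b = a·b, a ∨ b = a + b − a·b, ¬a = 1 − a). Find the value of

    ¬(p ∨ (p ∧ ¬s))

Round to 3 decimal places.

0.948

¬s = 1 − 0.9600 = 0.0400
p ∧ ¬s = a·b on (0.0500, 0.0400) = 0.0020
p ∨ (p ∧ ¬s) = a + b − a·b on (0.0500, 0.0020) = 0.0519
¬(p ∨ (p ∧ ¬s)) = 1 − 0.0519 = 0.9481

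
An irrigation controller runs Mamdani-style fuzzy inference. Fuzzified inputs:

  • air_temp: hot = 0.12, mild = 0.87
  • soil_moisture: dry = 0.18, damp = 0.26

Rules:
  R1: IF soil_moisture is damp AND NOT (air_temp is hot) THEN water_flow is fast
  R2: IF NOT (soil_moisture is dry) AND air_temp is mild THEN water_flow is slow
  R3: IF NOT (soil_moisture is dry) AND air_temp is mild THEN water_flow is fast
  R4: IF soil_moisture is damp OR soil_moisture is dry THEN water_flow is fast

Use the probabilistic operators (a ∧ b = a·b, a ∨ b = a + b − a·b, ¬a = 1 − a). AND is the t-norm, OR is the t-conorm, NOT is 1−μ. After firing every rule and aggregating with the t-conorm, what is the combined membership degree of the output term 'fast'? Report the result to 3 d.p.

0.866

R1: damp=0.26, ¬hot=1−0.12=0.88; AND[a·b] → w = 0.2288
R2: ¬dry=1−0.18=0.82, mild=0.87; AND[a·b] → w = 0.7134
R3: ¬dry=1−0.18=0.82, mild=0.87; AND[a·b] → w = 0.7134
R4: damp=0.26, dry=0.18; OR[a + b − a·b] → w = 0.3932
Rules with consequent 'fast': {R1, R3, R4} → strengths 0.2288, 0.7134, 0.3932
Aggregate via t-conorm [a + b − a·b]: 0.8659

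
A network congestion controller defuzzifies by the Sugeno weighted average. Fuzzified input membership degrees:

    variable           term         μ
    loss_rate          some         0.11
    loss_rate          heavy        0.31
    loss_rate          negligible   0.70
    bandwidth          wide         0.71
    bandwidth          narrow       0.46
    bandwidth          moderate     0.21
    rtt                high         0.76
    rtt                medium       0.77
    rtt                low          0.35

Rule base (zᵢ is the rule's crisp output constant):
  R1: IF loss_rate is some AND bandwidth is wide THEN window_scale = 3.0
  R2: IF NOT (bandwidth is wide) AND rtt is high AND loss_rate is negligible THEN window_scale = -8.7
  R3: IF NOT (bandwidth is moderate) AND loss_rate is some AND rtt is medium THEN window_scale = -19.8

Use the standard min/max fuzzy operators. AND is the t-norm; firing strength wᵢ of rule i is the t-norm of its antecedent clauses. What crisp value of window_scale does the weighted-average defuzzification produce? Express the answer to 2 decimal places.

-8.57

R1 (z=3.0): some=0.11, wide=0.71; AND[min(a, b)] → w = 0.11
R2 (z=-8.7): ¬wide=1−0.71=0.29, high=0.76, negligible=0.70; AND[min(a, b)] → w = 0.29
R3 (z=-19.8): ¬moderate=1−0.21=0.79, some=0.11, medium=0.77; AND[min(a, b)] → w = 0.11
Weighted average = (0.11·3.0 + 0.29·-8.7 + 0.11·-19.8) / (0.11 + 0.29 + 0.11)
  = -4.3710 / 0.5100 = -8.57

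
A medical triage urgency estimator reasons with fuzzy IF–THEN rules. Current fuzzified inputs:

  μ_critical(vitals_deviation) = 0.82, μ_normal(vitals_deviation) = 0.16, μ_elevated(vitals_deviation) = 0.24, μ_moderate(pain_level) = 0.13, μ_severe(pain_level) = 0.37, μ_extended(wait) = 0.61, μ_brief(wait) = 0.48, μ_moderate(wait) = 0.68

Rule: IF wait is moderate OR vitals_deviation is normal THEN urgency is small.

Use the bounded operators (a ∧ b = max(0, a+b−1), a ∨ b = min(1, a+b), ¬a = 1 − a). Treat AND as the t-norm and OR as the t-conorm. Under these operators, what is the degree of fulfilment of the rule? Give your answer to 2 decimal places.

0.84

firing strength: moderate=0.68, normal=0.16; OR[min(1, a+b)] → w = 0.84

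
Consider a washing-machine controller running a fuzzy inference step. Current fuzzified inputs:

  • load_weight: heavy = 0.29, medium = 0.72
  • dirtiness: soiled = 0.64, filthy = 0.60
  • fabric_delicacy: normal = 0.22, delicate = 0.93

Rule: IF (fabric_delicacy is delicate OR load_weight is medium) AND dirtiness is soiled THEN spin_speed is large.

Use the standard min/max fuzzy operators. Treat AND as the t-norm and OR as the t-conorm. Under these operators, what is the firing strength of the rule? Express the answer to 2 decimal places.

0.64

firing strength: (delicate=0.93 OR medium=0.72) = 0.93; AND[min(a, b)] with soiled=0.64 → w = 0.64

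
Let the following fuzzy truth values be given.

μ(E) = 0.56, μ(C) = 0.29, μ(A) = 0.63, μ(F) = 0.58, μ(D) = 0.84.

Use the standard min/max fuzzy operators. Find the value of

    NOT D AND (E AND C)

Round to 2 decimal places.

NOT D = 1 − 0.84 = 0.16
E AND C = min(a, b) on (0.56, 0.29) = 0.29
NOT D AND (E AND C) = min(a, b) on (0.16, 0.29) = 0.16

0.16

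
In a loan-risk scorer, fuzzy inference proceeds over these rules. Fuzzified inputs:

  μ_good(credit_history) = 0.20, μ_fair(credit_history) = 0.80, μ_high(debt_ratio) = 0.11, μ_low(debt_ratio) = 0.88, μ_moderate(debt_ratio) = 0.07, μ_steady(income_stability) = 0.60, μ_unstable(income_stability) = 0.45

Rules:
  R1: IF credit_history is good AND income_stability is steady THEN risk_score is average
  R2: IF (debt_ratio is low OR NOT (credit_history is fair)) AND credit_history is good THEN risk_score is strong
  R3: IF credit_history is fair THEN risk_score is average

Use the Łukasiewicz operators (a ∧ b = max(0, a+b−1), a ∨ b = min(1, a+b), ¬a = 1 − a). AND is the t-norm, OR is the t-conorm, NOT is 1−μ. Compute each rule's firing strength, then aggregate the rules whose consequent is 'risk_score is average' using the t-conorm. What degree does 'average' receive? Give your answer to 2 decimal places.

0.80

R1: good=0.20, steady=0.60; AND[max(0, a+b−1)] → w = 0.00
R2: (low=0.88 OR ¬fair=1−0.80=0.20) = 1.00; AND[max(0, a+b−1)] with good=0.20 → w = 0.20
R3: fair=0.80 → w = 0.80
Rules with consequent 'average': {R1, R3} → strengths 0.00, 0.80
Aggregate via t-conorm [min(1, a+b)]: 0.80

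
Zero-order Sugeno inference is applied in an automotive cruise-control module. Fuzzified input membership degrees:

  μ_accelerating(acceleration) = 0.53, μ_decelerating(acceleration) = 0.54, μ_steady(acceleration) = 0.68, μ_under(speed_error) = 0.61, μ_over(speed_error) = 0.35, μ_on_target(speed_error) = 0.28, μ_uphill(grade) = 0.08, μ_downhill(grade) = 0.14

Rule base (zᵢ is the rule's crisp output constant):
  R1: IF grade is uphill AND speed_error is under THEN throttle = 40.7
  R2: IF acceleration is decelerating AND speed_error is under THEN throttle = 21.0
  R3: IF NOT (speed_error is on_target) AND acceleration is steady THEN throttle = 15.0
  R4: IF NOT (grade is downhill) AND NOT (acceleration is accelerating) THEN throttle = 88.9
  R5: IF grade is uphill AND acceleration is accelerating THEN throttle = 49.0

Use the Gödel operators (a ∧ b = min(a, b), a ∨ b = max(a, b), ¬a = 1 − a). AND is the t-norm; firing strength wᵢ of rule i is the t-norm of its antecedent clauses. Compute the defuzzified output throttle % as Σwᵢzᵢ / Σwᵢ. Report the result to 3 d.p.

38.108

R1 (z=40.7): uphill=0.08, under=0.61; AND[min(a, b)] → w = 0.08
R2 (z=21.0): decelerating=0.54, under=0.61; AND[min(a, b)] → w = 0.54
R3 (z=15.0): ¬on_target=1−0.28=0.72, steady=0.68; AND[min(a, b)] → w = 0.68
R4 (z=88.9): ¬downhill=1−0.14=0.86, ¬accelerating=1−0.53=0.47; AND[min(a, b)] → w = 0.47
R5 (z=49.0): uphill=0.08, accelerating=0.53; AND[min(a, b)] → w = 0.08
Weighted average = (0.08·40.7 + 0.54·21.0 + 0.68·15.0 + 0.47·88.9 + 0.08·49.0) / (0.08 + 0.54 + 0.68 + 0.47 + 0.08)
  = 70.4990 / 1.8500 = 38.108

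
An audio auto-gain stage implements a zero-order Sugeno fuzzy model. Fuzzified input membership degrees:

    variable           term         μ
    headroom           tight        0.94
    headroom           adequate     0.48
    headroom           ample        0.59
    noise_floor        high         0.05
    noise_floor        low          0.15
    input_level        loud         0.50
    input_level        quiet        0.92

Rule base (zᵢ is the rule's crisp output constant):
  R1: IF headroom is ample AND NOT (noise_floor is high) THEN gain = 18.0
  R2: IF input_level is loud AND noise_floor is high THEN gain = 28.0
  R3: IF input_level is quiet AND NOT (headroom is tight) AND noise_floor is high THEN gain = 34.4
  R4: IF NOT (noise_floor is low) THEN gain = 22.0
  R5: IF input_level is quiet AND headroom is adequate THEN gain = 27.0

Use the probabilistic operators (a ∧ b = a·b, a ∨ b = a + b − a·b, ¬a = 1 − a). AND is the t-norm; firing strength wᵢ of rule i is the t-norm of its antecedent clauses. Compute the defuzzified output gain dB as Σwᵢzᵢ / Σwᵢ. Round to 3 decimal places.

R1 (z=18.0): ample=0.59, ¬high=1−0.05=0.95; AND[a·b] → w = 0.5605
R2 (z=28.0): loud=0.50, high=0.05; AND[a·b] → w = 0.0250
R3 (z=34.4): quiet=0.92, ¬tight=1−0.94=0.06, high=0.05; AND[a·b] → w = 0.0028
R4 (z=22.0): ¬low=1−0.15=0.85 → w = 0.8500
R5 (z=27.0): quiet=0.92, adequate=0.48; AND[a·b] → w = 0.4416
Weighted average = (0.5605·18.0 + 0.0250·28.0 + 0.0028·34.4 + 0.8500·22.0 + 0.4416·27.0) / (0.5605 + 0.0250 + 0.0028 + 0.8500 + 0.4416)
  = 41.5071 / 1.8799 = 22.080

22.080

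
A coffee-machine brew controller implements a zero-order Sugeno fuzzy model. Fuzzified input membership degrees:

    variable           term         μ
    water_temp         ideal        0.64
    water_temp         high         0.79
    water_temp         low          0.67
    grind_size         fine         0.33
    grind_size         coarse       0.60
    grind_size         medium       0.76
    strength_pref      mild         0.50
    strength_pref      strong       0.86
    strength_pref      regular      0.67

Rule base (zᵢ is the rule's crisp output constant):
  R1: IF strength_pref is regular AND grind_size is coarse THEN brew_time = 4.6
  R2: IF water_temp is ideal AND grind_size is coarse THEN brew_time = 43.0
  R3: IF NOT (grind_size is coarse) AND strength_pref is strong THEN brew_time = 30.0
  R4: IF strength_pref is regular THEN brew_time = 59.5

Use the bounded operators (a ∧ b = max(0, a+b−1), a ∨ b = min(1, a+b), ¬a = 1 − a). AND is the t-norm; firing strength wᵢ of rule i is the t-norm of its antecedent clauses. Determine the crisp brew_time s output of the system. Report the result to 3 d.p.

R1 (z=4.6): regular=0.67, coarse=0.60; AND[max(0, a+b−1)] → w = 0.27
R2 (z=43.0): ideal=0.64, coarse=0.60; AND[max(0, a+b−1)] → w = 0.24
R3 (z=30.0): ¬coarse=1−0.60=0.40, strong=0.86; AND[max(0, a+b−1)] → w = 0.26
R4 (z=59.5): regular=0.67 → w = 0.67
Weighted average = (0.27·4.6 + 0.24·43.0 + 0.26·30.0 + 0.67·59.5) / (0.27 + 0.24 + 0.26 + 0.67)
  = 59.2270 / 1.4400 = 41.130

41.130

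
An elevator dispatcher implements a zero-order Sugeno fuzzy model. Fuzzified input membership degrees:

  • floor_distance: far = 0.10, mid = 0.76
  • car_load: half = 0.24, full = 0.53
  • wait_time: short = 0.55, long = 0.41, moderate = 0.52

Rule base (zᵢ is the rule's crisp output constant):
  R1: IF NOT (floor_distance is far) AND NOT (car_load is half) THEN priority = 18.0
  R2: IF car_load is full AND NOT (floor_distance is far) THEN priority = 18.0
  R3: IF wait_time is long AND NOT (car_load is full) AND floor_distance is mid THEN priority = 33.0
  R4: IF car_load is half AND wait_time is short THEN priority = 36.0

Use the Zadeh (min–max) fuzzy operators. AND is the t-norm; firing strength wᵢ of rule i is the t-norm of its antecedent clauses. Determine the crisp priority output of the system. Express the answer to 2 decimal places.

R1 (z=18.0): ¬far=1−0.10=0.90, ¬half=1−0.24=0.76; AND[min(a, b)] → w = 0.76
R2 (z=18.0): full=0.53, ¬far=1−0.10=0.90; AND[min(a, b)] → w = 0.53
R3 (z=33.0): long=0.41, ¬full=1−0.53=0.47, mid=0.76; AND[min(a, b)] → w = 0.41
R4 (z=36.0): half=0.24, short=0.55; AND[min(a, b)] → w = 0.24
Weighted average = (0.76·18.0 + 0.53·18.0 + 0.41·33.0 + 0.24·36.0) / (0.76 + 0.53 + 0.41 + 0.24)
  = 45.3900 / 1.9400 = 23.40

23.40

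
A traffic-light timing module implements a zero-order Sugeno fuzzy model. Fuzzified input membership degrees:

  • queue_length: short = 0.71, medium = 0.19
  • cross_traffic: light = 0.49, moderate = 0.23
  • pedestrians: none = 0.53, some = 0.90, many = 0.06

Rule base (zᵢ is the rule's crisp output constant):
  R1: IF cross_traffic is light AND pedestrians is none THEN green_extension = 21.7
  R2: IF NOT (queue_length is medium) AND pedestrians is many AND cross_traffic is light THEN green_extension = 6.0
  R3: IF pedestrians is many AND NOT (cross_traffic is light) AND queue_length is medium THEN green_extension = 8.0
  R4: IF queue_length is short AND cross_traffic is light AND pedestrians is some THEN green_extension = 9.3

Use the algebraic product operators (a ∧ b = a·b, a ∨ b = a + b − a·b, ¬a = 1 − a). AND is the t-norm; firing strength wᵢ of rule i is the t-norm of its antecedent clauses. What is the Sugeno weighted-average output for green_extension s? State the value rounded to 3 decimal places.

R1 (z=21.7): light=0.49, none=0.53; AND[a·b] → w = 0.2597
R2 (z=6.0): ¬medium=1−0.19=0.81, many=0.06, light=0.49; AND[a·b] → w = 0.0238
R3 (z=8.0): many=0.06, ¬light=1−0.49=0.51, medium=0.19; AND[a·b] → w = 0.0058
R4 (z=9.3): short=0.71, light=0.49, some=0.90; AND[a·b] → w = 0.3131
Weighted average = (0.2597·21.7 + 0.0238·6.0 + 0.0058·8.0 + 0.3131·9.3) / (0.2597 + 0.0238 + 0.0058 + 0.3131)
  = 8.7368 / 0.6024 = 14.502

14.502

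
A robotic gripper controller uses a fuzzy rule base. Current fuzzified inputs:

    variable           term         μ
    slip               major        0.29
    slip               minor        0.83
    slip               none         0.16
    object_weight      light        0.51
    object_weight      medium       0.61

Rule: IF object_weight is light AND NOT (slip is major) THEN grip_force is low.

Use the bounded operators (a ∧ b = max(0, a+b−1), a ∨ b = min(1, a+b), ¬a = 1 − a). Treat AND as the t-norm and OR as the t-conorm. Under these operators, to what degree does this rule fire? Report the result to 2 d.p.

0.22

firing strength: light=0.51, ¬major=1−0.29=0.71; AND[max(0, a+b−1)] → w = 0.22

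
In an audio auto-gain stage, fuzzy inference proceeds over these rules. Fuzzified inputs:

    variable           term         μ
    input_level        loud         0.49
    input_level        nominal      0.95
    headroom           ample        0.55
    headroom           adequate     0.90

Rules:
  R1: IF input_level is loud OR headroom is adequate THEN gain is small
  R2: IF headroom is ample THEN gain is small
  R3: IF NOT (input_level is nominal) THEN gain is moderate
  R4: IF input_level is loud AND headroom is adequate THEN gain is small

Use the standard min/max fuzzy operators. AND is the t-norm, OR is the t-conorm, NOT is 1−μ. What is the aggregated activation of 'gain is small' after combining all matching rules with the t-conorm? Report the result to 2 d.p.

R1: loud=0.49, adequate=0.90; OR[max(a, b)] → w = 0.90
R2: ample=0.55 → w = 0.55
R3: ¬nominal=1−0.95=0.05 → w = 0.05
R4: loud=0.49, adequate=0.90; AND[min(a, b)] → w = 0.49
Rules with consequent 'small': {R1, R2, R4} → strengths 0.90, 0.55, 0.49
Aggregate via t-conorm [max(a, b)]: 0.90

0.90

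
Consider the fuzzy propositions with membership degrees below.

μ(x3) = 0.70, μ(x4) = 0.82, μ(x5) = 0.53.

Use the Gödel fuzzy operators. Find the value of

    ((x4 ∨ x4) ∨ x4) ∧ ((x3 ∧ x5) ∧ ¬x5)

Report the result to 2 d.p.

x4 ∨ x4 = max(a, b) on (0.82, 0.82) = 0.82
(x4 ∨ x4) ∨ x4 = max(a, b) on (0.82, 0.82) = 0.82
x3 ∧ x5 = min(a, b) on (0.70, 0.53) = 0.53
¬x5 = 1 − 0.53 = 0.47
(x3 ∧ x5) ∧ ¬x5 = min(a, b) on (0.53, 0.47) = 0.47
((x4 ∨ x4) ∨ x4) ∧ ((x3 ∧ x5) ∧ ¬x5) = min(a, b) on (0.82, 0.47) = 0.47

0.47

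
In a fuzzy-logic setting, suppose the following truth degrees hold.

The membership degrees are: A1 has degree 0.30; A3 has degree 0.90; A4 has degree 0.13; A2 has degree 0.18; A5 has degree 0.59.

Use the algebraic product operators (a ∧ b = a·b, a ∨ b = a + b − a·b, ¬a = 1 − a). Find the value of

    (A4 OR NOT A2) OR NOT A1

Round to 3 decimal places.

0.953

NOT A2 = 1 − 0.1800 = 0.8200
A4 OR NOT A2 = a + b − a·b on (0.1300, 0.8200) = 0.8434
NOT A1 = 1 − 0.3000 = 0.7000
(A4 OR NOT A2) OR NOT A1 = a + b − a·b on (0.8434, 0.7000) = 0.9530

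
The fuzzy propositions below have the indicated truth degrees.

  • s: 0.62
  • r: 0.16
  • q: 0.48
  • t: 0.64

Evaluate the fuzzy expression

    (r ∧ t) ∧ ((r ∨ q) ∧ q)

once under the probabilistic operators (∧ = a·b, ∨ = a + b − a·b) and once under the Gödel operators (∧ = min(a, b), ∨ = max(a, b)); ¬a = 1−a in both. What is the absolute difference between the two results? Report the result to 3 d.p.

0.132

Under probabilistic:
  r ∧ t = a·b on (0.1600, 0.6400) = 0.1024
  r ∨ q = a + b − a·b on (0.1600, 0.4800) = 0.5632
  (r ∨ q) ∧ q = a·b on (0.5632, 0.4800) = 0.2703
  (r ∧ t) ∧ ((r ∨ q) ∧ q) = a·b on (0.1024, 0.2703) = 0.0277
  → value = 0.0277
Under Gödel:
  r ∧ t = min(a, b) on (0.16, 0.64) = 0.16
  r ∨ q = max(a, b) on (0.16, 0.48) = 0.48
  (r ∨ q) ∧ q = min(a, b) on (0.48, 0.48) = 0.48
  (r ∧ t) ∧ ((r ∨ q) ∧ q) = min(a, b) on (0.16, 0.48) = 0.16
  → value = 0.1600
|0.0277 − 0.1600| = 0.132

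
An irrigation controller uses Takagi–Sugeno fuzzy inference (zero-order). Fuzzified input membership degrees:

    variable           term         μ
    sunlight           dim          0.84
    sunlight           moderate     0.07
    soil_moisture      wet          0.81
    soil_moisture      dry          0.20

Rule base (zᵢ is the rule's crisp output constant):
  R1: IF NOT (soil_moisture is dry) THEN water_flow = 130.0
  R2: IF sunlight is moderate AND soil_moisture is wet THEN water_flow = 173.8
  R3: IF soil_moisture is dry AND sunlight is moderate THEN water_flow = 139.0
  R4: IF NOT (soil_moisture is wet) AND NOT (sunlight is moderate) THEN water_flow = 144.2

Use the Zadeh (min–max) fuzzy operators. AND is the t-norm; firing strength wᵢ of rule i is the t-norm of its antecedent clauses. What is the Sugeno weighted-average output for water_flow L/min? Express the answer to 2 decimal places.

R1 (z=130.0): ¬dry=1−0.20=0.80 → w = 0.80
R2 (z=173.8): moderate=0.07, wet=0.81; AND[min(a, b)] → w = 0.07
R3 (z=139.0): dry=0.20, moderate=0.07; AND[min(a, b)] → w = 0.07
R4 (z=144.2): ¬wet=1−0.81=0.19, ¬moderate=1−0.07=0.93; AND[min(a, b)] → w = 0.19
Weighted average = (0.80·130.0 + 0.07·173.8 + 0.07·139.0 + 0.19·144.2) / (0.80 + 0.07 + 0.07 + 0.19)
  = 153.2940 / 1.1300 = 135.66

135.66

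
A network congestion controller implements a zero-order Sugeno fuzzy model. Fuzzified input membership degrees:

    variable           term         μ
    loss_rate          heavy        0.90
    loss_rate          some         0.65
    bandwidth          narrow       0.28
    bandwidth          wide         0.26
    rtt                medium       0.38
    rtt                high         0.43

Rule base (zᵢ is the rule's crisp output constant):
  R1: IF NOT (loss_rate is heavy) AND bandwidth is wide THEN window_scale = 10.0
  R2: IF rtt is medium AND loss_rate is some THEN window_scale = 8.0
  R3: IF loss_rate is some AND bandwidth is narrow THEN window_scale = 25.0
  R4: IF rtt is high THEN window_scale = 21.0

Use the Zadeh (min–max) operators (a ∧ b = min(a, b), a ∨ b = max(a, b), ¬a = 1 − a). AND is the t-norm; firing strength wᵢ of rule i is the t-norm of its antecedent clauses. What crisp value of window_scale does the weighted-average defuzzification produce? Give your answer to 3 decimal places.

16.866

R1 (z=10.0): ¬heavy=1−0.90=0.10, wide=0.26; AND[min(a, b)] → w = 0.10
R2 (z=8.0): medium=0.38, some=0.65; AND[min(a, b)] → w = 0.38
R3 (z=25.0): some=0.65, narrow=0.28; AND[min(a, b)] → w = 0.28
R4 (z=21.0): high=0.43 → w = 0.43
Weighted average = (0.10·10.0 + 0.38·8.0 + 0.28·25.0 + 0.43·21.0) / (0.10 + 0.38 + 0.28 + 0.43)
  = 20.0700 / 1.1900 = 16.866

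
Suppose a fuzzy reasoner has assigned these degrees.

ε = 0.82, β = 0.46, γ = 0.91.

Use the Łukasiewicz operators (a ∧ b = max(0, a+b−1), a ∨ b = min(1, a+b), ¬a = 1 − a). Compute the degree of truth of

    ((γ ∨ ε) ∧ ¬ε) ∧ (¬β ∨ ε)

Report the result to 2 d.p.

γ ∨ ε = min(1, a+b) on (0.91, 0.82) = 1.00
¬ε = 1 − 0.82 = 0.18
(γ ∨ ε) ∧ ¬ε = max(0, a+b−1) on (1.00, 0.18) = 0.18
¬β = 1 − 0.46 = 0.54
¬β ∨ ε = min(1, a+b) on (0.54, 0.82) = 1.00
((γ ∨ ε) ∧ ¬ε) ∧ (¬β ∨ ε) = max(0, a+b−1) on (0.18, 1.00) = 0.18

0.18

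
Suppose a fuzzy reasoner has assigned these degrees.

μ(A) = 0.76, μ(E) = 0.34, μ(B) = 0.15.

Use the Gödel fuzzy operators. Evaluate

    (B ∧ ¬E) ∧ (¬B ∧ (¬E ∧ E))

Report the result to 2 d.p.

¬E = 1 − 0.34 = 0.66
B ∧ ¬E = min(a, b) on (0.15, 0.66) = 0.15
¬B = 1 − 0.15 = 0.85
¬E = 1 − 0.34 = 0.66
¬E ∧ E = min(a, b) on (0.66, 0.34) = 0.34
¬B ∧ (¬E ∧ E) = min(a, b) on (0.85, 0.34) = 0.34
(B ∧ ¬E) ∧ (¬B ∧ (¬E ∧ E)) = min(a, b) on (0.15, 0.34) = 0.15

0.15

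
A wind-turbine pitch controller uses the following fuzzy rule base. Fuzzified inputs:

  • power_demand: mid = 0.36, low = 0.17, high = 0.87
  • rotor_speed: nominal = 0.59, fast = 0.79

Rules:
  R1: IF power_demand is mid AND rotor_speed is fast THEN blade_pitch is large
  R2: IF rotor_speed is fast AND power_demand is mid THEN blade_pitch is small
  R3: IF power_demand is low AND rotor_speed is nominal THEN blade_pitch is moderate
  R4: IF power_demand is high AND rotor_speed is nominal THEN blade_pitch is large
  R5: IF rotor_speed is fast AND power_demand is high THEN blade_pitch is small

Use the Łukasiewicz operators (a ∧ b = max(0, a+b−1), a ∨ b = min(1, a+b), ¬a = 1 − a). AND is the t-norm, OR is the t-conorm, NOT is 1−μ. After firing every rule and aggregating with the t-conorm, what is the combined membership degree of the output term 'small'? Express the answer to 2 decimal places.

0.81

R1: mid=0.36, fast=0.79; AND[max(0, a+b−1)] → w = 0.15
R2: fast=0.79, mid=0.36; AND[max(0, a+b−1)] → w = 0.15
R3: low=0.17, nominal=0.59; AND[max(0, a+b−1)] → w = 0.00
R4: high=0.87, nominal=0.59; AND[max(0, a+b−1)] → w = 0.46
R5: fast=0.79, high=0.87; AND[max(0, a+b−1)] → w = 0.66
Rules with consequent 'small': {R2, R5} → strengths 0.15, 0.66
Aggregate via t-conorm [min(1, a+b)]: 0.81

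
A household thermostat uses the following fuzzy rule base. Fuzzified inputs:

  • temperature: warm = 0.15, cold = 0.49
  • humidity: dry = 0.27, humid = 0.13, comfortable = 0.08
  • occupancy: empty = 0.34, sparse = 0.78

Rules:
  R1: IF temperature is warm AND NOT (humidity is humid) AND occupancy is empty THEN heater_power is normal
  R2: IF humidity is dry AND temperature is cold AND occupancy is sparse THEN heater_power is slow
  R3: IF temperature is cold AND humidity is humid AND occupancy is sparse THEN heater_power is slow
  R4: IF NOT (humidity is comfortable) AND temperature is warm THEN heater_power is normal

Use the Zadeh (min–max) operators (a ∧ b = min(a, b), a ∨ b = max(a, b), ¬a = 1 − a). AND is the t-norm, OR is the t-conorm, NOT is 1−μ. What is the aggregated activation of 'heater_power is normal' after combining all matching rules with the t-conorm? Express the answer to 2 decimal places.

R1: warm=0.15, ¬humid=1−0.13=0.87, empty=0.34; AND[min(a, b)] → w = 0.15
R2: dry=0.27, cold=0.49, sparse=0.78; AND[min(a, b)] → w = 0.27
R3: cold=0.49, humid=0.13, sparse=0.78; AND[min(a, b)] → w = 0.13
R4: ¬comfortable=1−0.08=0.92, warm=0.15; AND[min(a, b)] → w = 0.15
Rules with consequent 'normal': {R1, R4} → strengths 0.15, 0.15
Aggregate via t-conorm [max(a, b)]: 0.15

0.15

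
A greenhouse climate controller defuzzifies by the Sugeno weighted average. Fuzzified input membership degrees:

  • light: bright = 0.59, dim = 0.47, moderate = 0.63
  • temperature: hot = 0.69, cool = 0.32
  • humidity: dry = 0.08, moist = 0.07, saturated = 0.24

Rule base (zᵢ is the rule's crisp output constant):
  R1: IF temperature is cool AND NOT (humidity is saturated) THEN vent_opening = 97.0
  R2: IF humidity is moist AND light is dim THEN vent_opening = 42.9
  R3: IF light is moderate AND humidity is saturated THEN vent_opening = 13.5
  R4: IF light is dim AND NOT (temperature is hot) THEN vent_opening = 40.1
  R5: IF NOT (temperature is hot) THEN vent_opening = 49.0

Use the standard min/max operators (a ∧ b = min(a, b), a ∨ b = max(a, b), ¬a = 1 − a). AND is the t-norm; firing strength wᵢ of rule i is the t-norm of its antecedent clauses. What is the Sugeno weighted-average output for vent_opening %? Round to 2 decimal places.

51.92

R1 (z=97.0): cool=0.32, ¬saturated=1−0.24=0.76; AND[min(a, b)] → w = 0.32
R2 (z=42.9): moist=0.07, dim=0.47; AND[min(a, b)] → w = 0.07
R3 (z=13.5): moderate=0.63, saturated=0.24; AND[min(a, b)] → w = 0.24
R4 (z=40.1): dim=0.47, ¬hot=1−0.69=0.31; AND[min(a, b)] → w = 0.31
R5 (z=49.0): ¬hot=1−0.69=0.31 → w = 0.31
Weighted average = (0.32·97.0 + 0.07·42.9 + 0.24·13.5 + 0.31·40.1 + 0.31·49.0) / (0.32 + 0.07 + 0.24 + 0.31 + 0.31)
  = 64.9040 / 1.2500 = 51.92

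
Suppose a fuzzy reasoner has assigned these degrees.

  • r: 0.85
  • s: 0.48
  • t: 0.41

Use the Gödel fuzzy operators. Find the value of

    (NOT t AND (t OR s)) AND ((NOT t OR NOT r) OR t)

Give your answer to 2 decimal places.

NOT t = 1 − 0.41 = 0.59
t OR s = max(a, b) on (0.41, 0.48) = 0.48
NOT t AND (t OR s) = min(a, b) on (0.59, 0.48) = 0.48
NOT t = 1 − 0.41 = 0.59
NOT r = 1 − 0.85 = 0.15
NOT t OR NOT r = max(a, b) on (0.59, 0.15) = 0.59
(NOT t OR NOT r) OR t = max(a, b) on (0.59, 0.41) = 0.59
(NOT t AND (t OR s)) AND ((NOT t OR NOT r) OR t) = min(a, b) on (0.48, 0.59) = 0.48

0.48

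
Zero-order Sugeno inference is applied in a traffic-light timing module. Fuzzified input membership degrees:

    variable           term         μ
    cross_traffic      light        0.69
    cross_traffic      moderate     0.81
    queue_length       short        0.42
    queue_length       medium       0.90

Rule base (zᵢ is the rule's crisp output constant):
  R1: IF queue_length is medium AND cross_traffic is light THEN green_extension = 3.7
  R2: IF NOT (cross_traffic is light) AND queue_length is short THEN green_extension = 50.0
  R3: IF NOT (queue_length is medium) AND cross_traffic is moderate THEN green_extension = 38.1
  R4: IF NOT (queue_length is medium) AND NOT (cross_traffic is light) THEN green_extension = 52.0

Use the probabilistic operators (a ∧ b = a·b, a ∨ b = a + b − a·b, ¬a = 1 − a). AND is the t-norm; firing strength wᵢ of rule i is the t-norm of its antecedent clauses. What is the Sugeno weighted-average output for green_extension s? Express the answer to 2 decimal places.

R1 (z=3.7): medium=0.90, light=0.69; AND[a·b] → w = 0.6210
R2 (z=50.0): ¬light=1−0.69=0.31, short=0.42; AND[a·b] → w = 0.1302
R3 (z=38.1): ¬medium=1−0.90=0.10, moderate=0.81; AND[a·b] → w = 0.0810
R4 (z=52.0): ¬medium=1−0.90=0.10, ¬light=1−0.69=0.31; AND[a·b] → w = 0.0310
Weighted average = (0.6210·3.7 + 0.1302·50.0 + 0.0810·38.1 + 0.0310·52.0) / (0.6210 + 0.1302 + 0.0810 + 0.0310)
  = 13.5058 / 0.8632 = 15.65

15.65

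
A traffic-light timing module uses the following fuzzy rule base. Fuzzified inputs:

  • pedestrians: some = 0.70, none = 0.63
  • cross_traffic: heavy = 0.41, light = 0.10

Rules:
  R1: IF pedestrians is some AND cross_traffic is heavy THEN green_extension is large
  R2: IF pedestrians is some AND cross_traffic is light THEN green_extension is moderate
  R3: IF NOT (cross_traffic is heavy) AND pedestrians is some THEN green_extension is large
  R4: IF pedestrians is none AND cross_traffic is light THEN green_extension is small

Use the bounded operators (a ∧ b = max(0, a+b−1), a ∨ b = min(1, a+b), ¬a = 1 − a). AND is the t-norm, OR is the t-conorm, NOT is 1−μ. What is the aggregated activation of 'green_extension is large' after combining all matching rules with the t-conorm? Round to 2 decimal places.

0.40

R1: some=0.70, heavy=0.41; AND[max(0, a+b−1)] → w = 0.11
R2: some=0.70, light=0.10; AND[max(0, a+b−1)] → w = 0.00
R3: ¬heavy=1−0.41=0.59, some=0.70; AND[max(0, a+b−1)] → w = 0.29
R4: none=0.63, light=0.10; AND[max(0, a+b−1)] → w = 0.00
Rules with consequent 'large': {R1, R3} → strengths 0.11, 0.29
Aggregate via t-conorm [min(1, a+b)]: 0.40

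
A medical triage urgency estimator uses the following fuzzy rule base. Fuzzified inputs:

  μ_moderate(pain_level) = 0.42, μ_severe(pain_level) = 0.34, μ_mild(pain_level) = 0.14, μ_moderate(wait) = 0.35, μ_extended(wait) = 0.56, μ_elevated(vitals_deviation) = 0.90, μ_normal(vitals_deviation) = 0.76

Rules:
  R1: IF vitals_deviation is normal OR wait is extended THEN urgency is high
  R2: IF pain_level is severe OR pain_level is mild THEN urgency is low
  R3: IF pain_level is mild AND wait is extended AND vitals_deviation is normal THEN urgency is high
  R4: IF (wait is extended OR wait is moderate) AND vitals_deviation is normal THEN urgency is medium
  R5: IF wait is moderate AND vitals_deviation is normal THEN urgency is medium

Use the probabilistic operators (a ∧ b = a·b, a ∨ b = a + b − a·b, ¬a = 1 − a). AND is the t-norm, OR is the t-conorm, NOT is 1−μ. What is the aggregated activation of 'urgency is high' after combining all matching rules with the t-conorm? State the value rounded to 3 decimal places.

0.901

R1: normal=0.76, extended=0.56; OR[a + b − a·b] → w = 0.8944
R2: severe=0.34, mild=0.14; OR[a + b − a·b] → w = 0.4324
R3: mild=0.14, extended=0.56, normal=0.76; AND[a·b] → w = 0.0596
R4: (extended=0.56 OR moderate=0.35) = 0.7140; AND[a·b] with normal=0.76 → w = 0.5426
R5: moderate=0.35, normal=0.76; AND[a·b] → w = 0.2660
Rules with consequent 'high': {R1, R3} → strengths 0.8944, 0.0596
Aggregate via t-conorm [a + b − a·b]: 0.9007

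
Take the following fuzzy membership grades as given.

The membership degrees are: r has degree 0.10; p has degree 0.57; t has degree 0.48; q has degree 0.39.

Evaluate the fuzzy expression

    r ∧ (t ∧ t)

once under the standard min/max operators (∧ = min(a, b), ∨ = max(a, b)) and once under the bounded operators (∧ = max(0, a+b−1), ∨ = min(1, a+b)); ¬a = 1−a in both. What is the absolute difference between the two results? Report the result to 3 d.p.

Under standard min/max:
  t ∧ t = min(a, b) on (0.48, 0.48) = 0.48
  r ∧ (t ∧ t) = min(a, b) on (0.10, 0.48) = 0.10
  → value = 0.1000
Under bounded:
  t ∧ t = max(0, a+b−1) on (0.48, 0.48) = 0.00
  r ∧ (t ∧ t) = max(0, a+b−1) on (0.10, 0.00) = 0.00
  → value = 0.0000
|0.1000 − 0.0000| = 0.100

0.100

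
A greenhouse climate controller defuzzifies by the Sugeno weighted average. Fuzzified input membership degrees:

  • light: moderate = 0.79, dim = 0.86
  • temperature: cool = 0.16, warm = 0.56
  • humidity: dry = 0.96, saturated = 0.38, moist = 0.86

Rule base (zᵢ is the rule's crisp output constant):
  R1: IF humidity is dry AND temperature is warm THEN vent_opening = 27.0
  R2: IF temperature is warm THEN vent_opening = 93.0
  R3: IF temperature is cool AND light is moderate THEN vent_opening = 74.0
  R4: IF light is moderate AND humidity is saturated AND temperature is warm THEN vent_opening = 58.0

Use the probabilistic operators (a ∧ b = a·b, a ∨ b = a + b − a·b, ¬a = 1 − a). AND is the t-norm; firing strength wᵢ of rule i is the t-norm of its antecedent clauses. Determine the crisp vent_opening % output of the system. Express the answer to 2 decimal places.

R1 (z=27.0): dry=0.96, warm=0.56; AND[a·b] → w = 0.5376
R2 (z=93.0): warm=0.56 → w = 0.5600
R3 (z=74.0): cool=0.16, moderate=0.79; AND[a·b] → w = 0.1264
R4 (z=58.0): moderate=0.79, saturated=0.38, warm=0.56; AND[a·b] → w = 0.1681
Weighted average = (0.5376·27.0 + 0.5600·93.0 + 0.1264·74.0 + 0.1681·58.0) / (0.5376 + 0.5600 + 0.1264 + 0.1681)
  = 85.6993 / 1.3921 = 61.56

61.56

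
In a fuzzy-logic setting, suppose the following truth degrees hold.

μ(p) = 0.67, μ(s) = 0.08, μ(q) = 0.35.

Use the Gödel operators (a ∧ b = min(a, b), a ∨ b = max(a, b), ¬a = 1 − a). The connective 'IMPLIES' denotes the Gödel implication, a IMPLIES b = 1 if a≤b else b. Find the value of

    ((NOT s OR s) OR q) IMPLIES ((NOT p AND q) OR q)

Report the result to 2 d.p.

0.35

NOT s = 1 − 0.08 = 0.92
NOT s OR s = max(a, b) on (0.92, 0.08) = 0.92
(NOT s OR s) OR q = max(a, b) on (0.92, 0.35) = 0.92
NOT p = 1 − 0.67 = 0.33
NOT p AND q = min(a, b) on (0.33, 0.35) = 0.33
(NOT p AND q) OR q = max(a, b) on (0.33, 0.35) = 0.35
((NOT s OR s) OR q) IMPLIES ((NOT p AND q) OR q)  [Gödel: 1 if a≤b else b] with a=0.92, b=0.35 → 0.35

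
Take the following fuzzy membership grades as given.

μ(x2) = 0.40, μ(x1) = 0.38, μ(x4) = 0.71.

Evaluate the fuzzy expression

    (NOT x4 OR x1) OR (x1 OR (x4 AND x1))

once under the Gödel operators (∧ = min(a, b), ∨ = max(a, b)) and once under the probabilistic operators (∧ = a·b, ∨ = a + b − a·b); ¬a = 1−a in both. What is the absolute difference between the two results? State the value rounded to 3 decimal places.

Under Gödel:
  NOT x4 = 1 − 0.71 = 0.29
  NOT x4 OR x1 = max(a, b) on (0.29, 0.38) = 0.38
  x4 AND x1 = min(a, b) on (0.71, 0.38) = 0.38
  x1 OR (x4 AND x1) = max(a, b) on (0.38, 0.38) = 0.38
  (NOT x4 OR x1) OR (x1 OR (x4 AND x1)) = max(a, b) on (0.38, 0.38) = 0.38
  → value = 0.3800
Under probabilistic:
  NOT x4 = 1 − 0.7100 = 0.2900
  NOT x4 OR x1 = a + b − a·b on (0.2900, 0.3800) = 0.5598
  x4 AND x1 = a·b on (0.7100, 0.3800) = 0.2698
  x1 OR (x4 AND x1) = a + b − a·b on (0.3800, 0.2698) = 0.5473
  (NOT x4 OR x1) OR (x1 OR (x4 AND x1)) = a + b − a·b on (0.5598, 0.5473) = 0.8007
  → value = 0.8007
|0.3800 − 0.8007| = 0.421

0.421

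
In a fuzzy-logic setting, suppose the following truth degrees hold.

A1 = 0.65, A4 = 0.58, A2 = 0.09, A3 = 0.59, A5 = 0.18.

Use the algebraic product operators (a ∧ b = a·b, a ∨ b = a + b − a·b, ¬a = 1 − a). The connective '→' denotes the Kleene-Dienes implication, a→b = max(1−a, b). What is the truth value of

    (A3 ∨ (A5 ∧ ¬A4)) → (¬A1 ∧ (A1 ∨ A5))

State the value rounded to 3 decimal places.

0.379

¬A4 = 1 − 0.5800 = 0.4200
A5 ∧ ¬A4 = a·b on (0.1800, 0.4200) = 0.0756
A3 ∨ (A5 ∧ ¬A4) = a + b − a·b on (0.5900, 0.0756) = 0.6210
¬A1 = 1 − 0.6500 = 0.3500
A1 ∨ A5 = a + b − a·b on (0.6500, 0.1800) = 0.7130
¬A1 ∧ (A1 ∨ A5) = a·b on (0.3500, 0.7130) = 0.2496
(A3 ∨ (A5 ∧ ¬A4)) → (¬A1 ∧ (A1 ∨ A5))  [Kleene-Dienes: max(1−a, b)] with a=0.6210, b=0.2496 → 0.3790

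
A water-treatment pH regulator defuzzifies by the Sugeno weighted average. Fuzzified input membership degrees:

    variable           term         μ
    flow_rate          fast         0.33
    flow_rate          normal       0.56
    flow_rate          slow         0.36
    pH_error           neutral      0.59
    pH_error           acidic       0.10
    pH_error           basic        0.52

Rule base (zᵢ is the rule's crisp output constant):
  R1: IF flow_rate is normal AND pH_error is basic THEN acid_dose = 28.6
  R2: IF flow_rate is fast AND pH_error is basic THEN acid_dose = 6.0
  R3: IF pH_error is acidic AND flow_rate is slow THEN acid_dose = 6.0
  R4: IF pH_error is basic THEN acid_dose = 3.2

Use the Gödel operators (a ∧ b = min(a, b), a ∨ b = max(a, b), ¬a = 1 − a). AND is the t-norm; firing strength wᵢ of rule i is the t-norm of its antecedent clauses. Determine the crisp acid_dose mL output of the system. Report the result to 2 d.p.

13.00

R1 (z=28.6): normal=0.56, basic=0.52; AND[min(a, b)] → w = 0.52
R2 (z=6.0): fast=0.33, basic=0.52; AND[min(a, b)] → w = 0.33
R3 (z=6.0): acidic=0.10, slow=0.36; AND[min(a, b)] → w = 0.10
R4 (z=3.2): basic=0.52 → w = 0.52
Weighted average = (0.52·28.6 + 0.33·6.0 + 0.10·6.0 + 0.52·3.2) / (0.52 + 0.33 + 0.10 + 0.52)
  = 19.1160 / 1.4700 = 13.00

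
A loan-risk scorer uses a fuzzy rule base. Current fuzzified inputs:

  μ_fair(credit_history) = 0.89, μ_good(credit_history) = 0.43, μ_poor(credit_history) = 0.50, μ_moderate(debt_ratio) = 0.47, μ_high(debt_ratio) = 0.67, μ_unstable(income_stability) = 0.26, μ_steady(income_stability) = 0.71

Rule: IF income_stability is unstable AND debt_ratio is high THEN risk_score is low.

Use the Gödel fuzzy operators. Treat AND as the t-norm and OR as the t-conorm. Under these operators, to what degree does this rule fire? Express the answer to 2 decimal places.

firing strength: unstable=0.26, high=0.67; AND[min(a, b)] → w = 0.26

0.26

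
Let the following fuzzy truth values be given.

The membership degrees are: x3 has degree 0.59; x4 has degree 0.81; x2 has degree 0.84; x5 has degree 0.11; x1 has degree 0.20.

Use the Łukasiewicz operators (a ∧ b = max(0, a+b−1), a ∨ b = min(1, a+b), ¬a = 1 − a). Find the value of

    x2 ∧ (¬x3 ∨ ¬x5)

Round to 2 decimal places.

¬x3 = 1 − 0.59 = 0.41
¬x5 = 1 − 0.11 = 0.89
¬x3 ∨ ¬x5 = min(1, a+b) on (0.41, 0.89) = 1.00
x2 ∧ (¬x3 ∨ ¬x5) = max(0, a+b−1) on (0.84, 1.00) = 0.84

0.84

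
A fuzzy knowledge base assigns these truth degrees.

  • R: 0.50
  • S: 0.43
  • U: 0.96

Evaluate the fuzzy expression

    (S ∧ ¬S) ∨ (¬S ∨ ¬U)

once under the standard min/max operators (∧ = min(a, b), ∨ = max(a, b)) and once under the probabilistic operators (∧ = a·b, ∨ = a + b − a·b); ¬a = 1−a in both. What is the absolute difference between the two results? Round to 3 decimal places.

Under standard min/max:
  ¬S = 1 − 0.43 = 0.57
  S ∧ ¬S = min(a, b) on (0.43, 0.57) = 0.43
  ¬S = 1 − 0.43 = 0.57
  ¬U = 1 − 0.96 = 0.04
  ¬S ∨ ¬U = max(a, b) on (0.57, 0.04) = 0.57
  (S ∧ ¬S) ∨ (¬S ∨ ¬U) = max(a, b) on (0.43, 0.57) = 0.57
  → value = 0.5700
Under probabilistic:
  ¬S = 1 − 0.4300 = 0.5700
  S ∧ ¬S = a·b on (0.4300, 0.5700) = 0.2451
  ¬S = 1 − 0.4300 = 0.5700
  ¬U = 1 − 0.9600 = 0.0400
  ¬S ∨ ¬U = a + b − a·b on (0.5700, 0.0400) = 0.5872
  (S ∧ ¬S) ∨ (¬S ∨ ¬U) = a + b − a·b on (0.2451, 0.5872) = 0.6884
  → value = 0.6884
|0.5700 − 0.6884| = 0.118

0.118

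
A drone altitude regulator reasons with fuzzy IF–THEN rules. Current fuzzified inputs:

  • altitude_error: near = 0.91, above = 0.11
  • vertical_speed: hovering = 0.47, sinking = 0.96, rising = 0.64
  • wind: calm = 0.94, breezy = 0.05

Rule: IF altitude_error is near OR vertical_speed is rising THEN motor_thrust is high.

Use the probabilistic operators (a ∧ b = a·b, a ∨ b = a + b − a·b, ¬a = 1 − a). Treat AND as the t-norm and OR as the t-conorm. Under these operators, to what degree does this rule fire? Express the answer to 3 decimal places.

0.968

firing strength: near=0.91, rising=0.64; OR[a + b − a·b] → w = 0.9676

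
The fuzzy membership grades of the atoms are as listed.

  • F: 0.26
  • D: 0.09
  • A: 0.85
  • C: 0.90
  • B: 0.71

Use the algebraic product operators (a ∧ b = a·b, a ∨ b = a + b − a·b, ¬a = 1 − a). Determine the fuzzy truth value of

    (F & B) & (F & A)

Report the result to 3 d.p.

0.041

F & B = a·b on (0.2600, 0.7100) = 0.1846
F & A = a·b on (0.2600, 0.8500) = 0.2210
(F & B) & (F & A) = a·b on (0.1846, 0.2210) = 0.0408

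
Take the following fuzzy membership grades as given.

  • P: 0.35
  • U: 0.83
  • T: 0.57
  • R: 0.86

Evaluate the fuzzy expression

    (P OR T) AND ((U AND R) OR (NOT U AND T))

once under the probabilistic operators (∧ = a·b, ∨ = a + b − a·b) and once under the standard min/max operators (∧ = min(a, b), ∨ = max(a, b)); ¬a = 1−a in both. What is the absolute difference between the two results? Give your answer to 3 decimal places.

Under probabilistic:
  P OR T = a + b − a·b on (0.3500, 0.5700) = 0.7205
  U AND R = a·b on (0.8300, 0.8600) = 0.7138
  NOT U = 1 − 0.8300 = 0.1700
  NOT U AND T = a·b on (0.1700, 0.5700) = 0.0969
  (U AND R) OR (NOT U AND T) = a + b − a·b on (0.7138, 0.0969) = 0.7415
  (P OR T) AND ((U AND R) OR (NOT U AND T)) = a·b on (0.7205, 0.7415) = 0.5343
  → value = 0.5343
Under standard min/max:
  P OR T = max(a, b) on (0.35, 0.57) = 0.57
  U AND R = min(a, b) on (0.83, 0.86) = 0.83
  NOT U = 1 − 0.83 = 0.17
  NOT U AND T = min(a, b) on (0.17, 0.57) = 0.17
  (U AND R) OR (NOT U AND T) = max(a, b) on (0.83, 0.17) = 0.83
  (P OR T) AND ((U AND R) OR (NOT U AND T)) = min(a, b) on (0.57, 0.83) = 0.57
  → value = 0.5700
|0.5343 − 0.5700| = 0.036

0.036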